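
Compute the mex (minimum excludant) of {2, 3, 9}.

0

0 is not in the set, so the mex is 0.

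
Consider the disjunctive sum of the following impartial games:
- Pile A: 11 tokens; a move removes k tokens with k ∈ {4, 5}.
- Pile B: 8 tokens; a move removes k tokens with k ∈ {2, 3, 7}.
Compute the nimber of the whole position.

1

Build the Grundy sequence for pile A with g(k) = mex{g(k−s) : s ∈ {4, 5}, s ≤ k}:
k:     0  1  2  3  4  5  6  7  8  9 10 11
g(k):  0  0  0  0  1  1  1  1  2  0  0  0
So g(11) = 0.
Build the Grundy sequence for pile B with g(k) = mex{g(k−s) : s ∈ {2, 3, 7}, s ≤ k}:
g(0) = mex{} = 0
g(1) = mex{} = 0
g(2) = mex{0} = 1
g(3) = mex{0} = 1
g(4) = mex{0,1} = 2
g(5) = mex{1} = 0
g(6) = mex{1,2} = 0
g(7) = mex{0,2} = 1
g(8) = mex{0} = 1
So g(8) = 1.
The value of a disjunctive sum is the nim-sum of the parts.
Combined value = 0 XOR 1 = 1.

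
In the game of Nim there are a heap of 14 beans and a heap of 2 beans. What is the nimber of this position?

Nim-sum: 14 ^ 2 = 12.

12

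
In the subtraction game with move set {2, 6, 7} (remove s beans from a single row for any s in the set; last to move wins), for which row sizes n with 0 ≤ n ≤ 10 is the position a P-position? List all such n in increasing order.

0, 1, 4, 5, 9

Grundy values for subtraction set {2, 6, 7}:
g(0) = mex{} = 0
g(1) = mex{} = 0
g(2) = mex{0} = 1
g(3) = mex{0} = 1
g(4) = mex{1} = 0
g(5) = mex{1} = 0
g(6) = mex{0} = 1
g(7) = mex{0} = 1
g(8) = mex{0,1} = 2
g(9) = mex{1} = 0
g(10) = mex{0,1,2} = 3
The P-positions (g = 0) in 0..10 are 0, 1, 4, 5, 9.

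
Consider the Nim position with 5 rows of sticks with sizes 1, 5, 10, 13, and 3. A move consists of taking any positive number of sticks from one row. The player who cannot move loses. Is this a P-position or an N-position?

P-position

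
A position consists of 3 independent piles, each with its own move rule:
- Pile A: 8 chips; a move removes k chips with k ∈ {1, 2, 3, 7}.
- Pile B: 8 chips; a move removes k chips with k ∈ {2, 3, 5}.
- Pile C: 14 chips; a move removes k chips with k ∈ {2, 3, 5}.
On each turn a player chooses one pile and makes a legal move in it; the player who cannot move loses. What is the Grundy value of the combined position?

Build the Grundy sequence for pile A with g(k) = mex{g(k−s) : s ∈ {1, 2, 3, 7}, s ≤ k}:
g(0) = mex{} = 0
g(1) = mex{0} = 1
g(2) = mex{0,1} = 2
g(3) = mex{0,1,2} = 3
g(4) = mex{1,2,3} = 0
g(5) = mex{0,2,3} = 1
g(6) = mex{0,1,3} = 2
g(7) = mex{0,1,2} = 3
g(8) = mex{1,2,3} = 0
So g(8) = 0.
Grundy values for pile B (subtraction set {2, 3, 5}):
k:     0  1  2  3  4  5  6  7  8
g(k):  0  0  1  1  2  2  3  0  0
So g(8) = 0.
Grundy values for pile C (subtraction set {2, 3, 5}):
k:     0  1  2  3  4  5  6  7  8  9 10 11 12 13 14
g(k):  0  0  1  1  2  2  3  0  0  1  1  2  2  3  0
So g(14) = 0.
The value of a disjunctive sum is the nim-sum of the parts.
Combined value = 0 XOR 0 XOR 0 = 0.

0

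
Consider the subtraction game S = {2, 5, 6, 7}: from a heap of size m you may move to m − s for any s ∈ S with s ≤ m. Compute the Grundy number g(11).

3

Compute g(0), g(1), … for moves {2, 5, 6, 7}:
g(0) = mex{} = 0
g(1) = mex{} = 0
g(2) = mex{0} = 1
g(3) = mex{0} = 1
g(4) = mex{1} = 0
g(5) = mex{0,1} = 2
g(6) = mex{0} = 1
g(7) = mex{0,1,2} = 3
g(8) = mex{0,1} = 2
g(9) = mex{0,1,3} = 2
g(10) = mex{0,1,2} = 3
g(11) = mex{0,1,2} = 3
So g(11) = 3.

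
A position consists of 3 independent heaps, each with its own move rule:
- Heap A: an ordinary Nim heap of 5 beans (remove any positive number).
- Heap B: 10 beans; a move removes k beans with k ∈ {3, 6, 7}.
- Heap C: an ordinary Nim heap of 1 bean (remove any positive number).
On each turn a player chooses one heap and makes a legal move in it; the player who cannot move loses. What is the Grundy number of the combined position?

4

Heap A is a plain Nim heap of size 5, so its Grundy value is 5.
Build the Grundy sequence for heap B with g(k) = mex{g(k−s) : s ∈ {3, 6, 7}, s ≤ k}:
k:     0  1  2  3  4  5  6  7  8  9 10
g(k):  0  0  0  1  1  1  2  2  2  3  0
So g(10) = 0.
Heap C is a plain Nim heap of size 1, so its Grundy value is 1.
By the Sprague-Grundy theorem, the Grundy value of a sum of independent games is the XOR of the component values.
Combined value = 5 XOR 0 XOR 1 = 4.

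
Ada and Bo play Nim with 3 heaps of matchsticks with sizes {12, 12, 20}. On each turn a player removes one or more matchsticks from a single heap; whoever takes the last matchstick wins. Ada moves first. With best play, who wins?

Ada wins

Write each in binary and XOR column by column:
  01100  (12)
  01100  (12)
  10100  (20)
  -----
  10100  (20)
The nim-sum is 20 ≠ 0, so this is an N-position: the player to move can win; Ada has a winning move.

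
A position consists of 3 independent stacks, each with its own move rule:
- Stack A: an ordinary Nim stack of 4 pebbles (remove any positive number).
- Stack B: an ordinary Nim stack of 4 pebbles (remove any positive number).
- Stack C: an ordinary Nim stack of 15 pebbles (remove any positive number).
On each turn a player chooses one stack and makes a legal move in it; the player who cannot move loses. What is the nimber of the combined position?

15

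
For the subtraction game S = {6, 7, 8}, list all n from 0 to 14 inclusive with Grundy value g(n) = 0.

0, 1, 2, 3, 4, 5, 14

Grundy values for subtraction set {6, 7, 8}:
g(0) = mex{} = 0
g(1) = mex{} = 0
g(2) = mex{} = 0
g(3) = mex{} = 0
g(4) = mex{} = 0
g(5) = mex{} = 0
g(6) = mex{0} = 1
g(7) = mex{0} = 1
g(8) = mex{0} = 1
g(9) = mex{0} = 1
g(10) = mex{0} = 1
g(11) = mex{0} = 1
g(12) = mex{0,1} = 2
g(13) = mex{0,1} = 2
g(14) = mex{1} = 0
The P-positions (g = 0) in 0..14 are 0, 1, 2, 3, 4, 5, 14.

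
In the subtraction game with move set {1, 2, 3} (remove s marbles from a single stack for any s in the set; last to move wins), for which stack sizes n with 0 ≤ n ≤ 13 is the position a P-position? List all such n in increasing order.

0, 4, 8, 12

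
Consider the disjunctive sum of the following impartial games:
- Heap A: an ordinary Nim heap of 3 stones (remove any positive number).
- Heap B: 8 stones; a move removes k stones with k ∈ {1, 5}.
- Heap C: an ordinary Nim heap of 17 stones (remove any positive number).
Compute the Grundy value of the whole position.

18

Heap A is a plain Nim heap of size 3, so its Grundy value is 3.
Build the Grundy sequence for heap B with g(k) = mex{g(k−s) : s ∈ {1, 5}, s ≤ k}:
k:     0  1  2  3  4  5  6  7  8
g(k):  0  1  0  1  0  1  0  1  0
So g(8) = 0.
Heap C is a plain Nim heap of size 17, so its Grundy value is 17.
The value of a disjunctive sum is the nim-sum of the parts.
Combined value = 3 XOR 0 XOR 17 = 18.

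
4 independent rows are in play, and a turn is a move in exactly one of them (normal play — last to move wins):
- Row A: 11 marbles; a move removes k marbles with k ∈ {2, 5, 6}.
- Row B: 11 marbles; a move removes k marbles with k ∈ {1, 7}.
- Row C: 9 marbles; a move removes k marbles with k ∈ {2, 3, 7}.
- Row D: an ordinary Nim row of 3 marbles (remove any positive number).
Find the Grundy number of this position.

Build the Grundy sequence for row A with g(k) = mex{g(k−s) : s ∈ {2, 5, 6}, s ≤ k}:
k:     0  1  2  3  4  5  6  7  8  9 10 11
g(k):  0  0  1  1  0  2  1  3  0  2  1  0
So g(11) = 0.
Build the Grundy sequence for row B with g(k) = mex{g(k−s) : s ∈ {1, 7}, s ≤ k}:
k:     0  1  2  3  4  5  6  7  8  9 10 11
g(k):  0  1  0  1  0  1  0  1  0  1  0  1
So g(11) = 1.
Grundy values for row C (subtraction set {2, 3, 7}):
k:     0  1  2  3  4  5  6  7  8  9
g(k):  0  0  1  1  2  0  0  1  1  2
So g(9) = 2.
Row D is a plain Nim row of size 3, so its Grundy value is 3.
The value of a disjunctive sum is the nim-sum of the parts.
Combined value = 0 XOR 1 XOR 2 XOR 3 = 0.

0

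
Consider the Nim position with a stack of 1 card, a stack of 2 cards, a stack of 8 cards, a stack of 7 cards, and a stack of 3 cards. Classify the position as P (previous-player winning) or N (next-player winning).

N-position

Write each in binary and XOR column by column:
  0001  (1)
  0010  (2)
  1000  (8)
  0111  (7)
  0011  (3)
  ----
  1111  (15)
The nim-sum is 15 ≠ 0, so this is an N-position: the player to move can win.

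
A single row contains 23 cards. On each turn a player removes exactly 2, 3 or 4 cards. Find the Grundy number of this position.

Build the Grundy sequence with g(k) = mex{g(k−s) : s ∈ {2, 3, 4}, s ≤ k}:
k:     0  1  2  3  4  5  6  7  8  9 10 11 12 13 14 15 16 17 18 19 20 21 22 23
g(k):  0  0  1  1  2  2  0  0  1  1  2  2  0  0  1  1  2  2  0  0  1  1  2  2
So g(23) = 2.

2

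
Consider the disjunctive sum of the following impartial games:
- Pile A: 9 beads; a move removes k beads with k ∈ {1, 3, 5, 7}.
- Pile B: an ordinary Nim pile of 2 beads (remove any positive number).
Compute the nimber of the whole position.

3

For pile A, compute g(0), g(1), … with moves {1, 3, 5, 7}:
g(0) = mex{} = 0
g(1) = mex{0} = 1
g(2) = mex{1} = 0
g(3) = mex{0} = 1
g(4) = mex{1} = 0
g(5) = mex{0} = 1
g(6) = mex{1} = 0
g(7) = mex{0} = 1
g(8) = mex{1} = 0
g(9) = mex{0} = 1
So g(9) = 1.
Pile B is a plain Nim pile of size 2, so its Grundy value is 2.
By the Sprague-Grundy theorem, the Grundy value of a sum of independent games is the XOR of the component values.
Combined value = 1 XOR 2 = 3.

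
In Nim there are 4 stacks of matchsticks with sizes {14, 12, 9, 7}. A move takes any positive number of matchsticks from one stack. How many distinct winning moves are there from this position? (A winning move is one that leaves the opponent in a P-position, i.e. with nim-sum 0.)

3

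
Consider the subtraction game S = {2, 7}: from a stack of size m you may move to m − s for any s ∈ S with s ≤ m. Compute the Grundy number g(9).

0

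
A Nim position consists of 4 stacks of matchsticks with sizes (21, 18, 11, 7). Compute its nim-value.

Nim-sum: 21 XOR 18 XOR 11 XOR 7 = 11.

11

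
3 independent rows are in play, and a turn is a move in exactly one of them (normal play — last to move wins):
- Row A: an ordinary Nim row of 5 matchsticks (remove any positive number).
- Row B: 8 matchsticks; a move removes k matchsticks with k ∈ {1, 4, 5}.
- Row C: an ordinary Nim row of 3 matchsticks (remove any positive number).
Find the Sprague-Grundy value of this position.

Row A is a plain Nim row of size 5, so its Grundy value is 5.
Build the Grundy sequence for row B with g(k) = mex{g(k−s) : s ∈ {1, 4, 5}, s ≤ k}:
g(0) = mex{} = 0
g(1) = mex{0} = 1
g(2) = mex{1} = 0
g(3) = mex{0} = 1
g(4) = mex{0,1} = 2
g(5) = mex{0,1,2} = 3
g(6) = mex{0,1,3} = 2
g(7) = mex{0,1,2} = 3
g(8) = mex{1,2,3} = 0
So g(8) = 0.
Row C is a plain Nim row of size 3, so its Grundy value is 3.
The value of a disjunctive sum is the nim-sum of the parts.
Combined value = 5 ⊕ 0 ⊕ 3 = 6.

6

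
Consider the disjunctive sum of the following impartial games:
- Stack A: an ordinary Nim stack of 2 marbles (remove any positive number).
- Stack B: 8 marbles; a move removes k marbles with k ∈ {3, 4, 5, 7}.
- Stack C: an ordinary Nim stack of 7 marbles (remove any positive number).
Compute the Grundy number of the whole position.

7

Stack A is a plain Nim stack of size 2, so its Grundy value is 2.
For stack B, compute g(0), g(1), … with moves {3, 4, 5, 7}:
k:     0  1  2  3  4  5  6  7  8
g(k):  0  0  0  1  1  1  2  2  2
So g(8) = 2.
Stack C is a plain Nim stack of size 7, so its Grundy value is 7.
By the Sprague-Grundy theorem, the Grundy value of a sum of independent games is the XOR of the component values.
Combined value = 2 XOR 2 XOR 7 = 7.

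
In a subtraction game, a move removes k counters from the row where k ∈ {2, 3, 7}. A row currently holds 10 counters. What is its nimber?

0

Compute g(0), g(1), … for moves {2, 3, 7}:
k:     0  1  2  3  4  5  6  7  8  9 10
g(k):  0  0  1  1  2  0  0  1  1  2  0
So g(10) = 0.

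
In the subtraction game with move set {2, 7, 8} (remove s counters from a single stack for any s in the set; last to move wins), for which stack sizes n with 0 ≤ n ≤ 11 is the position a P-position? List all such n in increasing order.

0, 1, 4, 5, 10

Compute g(0), g(1), … for moves {2, 7, 8}:
k:     0  1  2  3  4  5  6  7  8  9 10 11
g(k):  0  0  1  1  0  0  1  1  2  2  0  3
The P-positions (g = 0) in 0..11 are 0, 1, 4, 5, 10.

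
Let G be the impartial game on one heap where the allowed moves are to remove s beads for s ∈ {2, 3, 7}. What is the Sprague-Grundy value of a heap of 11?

0

Build the Grundy sequence with g(k) = mex{g(k−s) : s ∈ {2, 3, 7}, s ≤ k}:
k:     0  1  2  3  4  5  6  7  8  9 10 11
g(k):  0  0  1  1  2  0  0  1  1  2  0  0
So g(11) = 0.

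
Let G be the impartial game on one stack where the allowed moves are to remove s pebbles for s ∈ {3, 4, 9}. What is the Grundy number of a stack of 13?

Compute g(0), g(1), … for moves {3, 4, 9}:
k:     0  1  2  3  4  5  6  7  8  9 10 11 12 13
g(k):  0  0  0  1  1  1  2  0  0  3  1  1  2  0
So g(13) = 0.

0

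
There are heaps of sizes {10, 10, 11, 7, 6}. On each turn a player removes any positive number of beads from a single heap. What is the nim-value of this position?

10

Write each in binary and XOR column by column:
  1010  (10)
  1010  (10)
  1011  (11)
  0111  (7)
  0110  (6)
  ----
  1010  (10)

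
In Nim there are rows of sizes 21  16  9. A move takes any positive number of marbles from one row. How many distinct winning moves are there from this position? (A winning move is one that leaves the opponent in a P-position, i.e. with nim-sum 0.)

1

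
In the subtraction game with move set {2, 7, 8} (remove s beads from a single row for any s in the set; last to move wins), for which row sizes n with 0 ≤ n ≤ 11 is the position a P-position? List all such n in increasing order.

Build the Grundy sequence with g(k) = mex{g(k−s) : s ∈ {2, 7, 8}, s ≤ k}:
k:     0  1  2  3  4  5  6  7  8  9 10 11
g(k):  0  0  1  1  0  0  1  1  2  2  0  3
The P-positions (g = 0) in 0..11 are 0, 1, 4, 5, 10.

0, 1, 4, 5, 10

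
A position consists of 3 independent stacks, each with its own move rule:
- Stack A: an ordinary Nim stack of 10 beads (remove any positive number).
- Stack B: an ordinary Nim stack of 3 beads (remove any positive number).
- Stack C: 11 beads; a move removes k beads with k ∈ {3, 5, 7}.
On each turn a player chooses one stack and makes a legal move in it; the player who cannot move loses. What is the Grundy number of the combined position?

Stack A is a plain Nim stack of size 10, so its Grundy value is 10.
Stack B is a plain Nim stack of size 3, so its Grundy value is 3.
For stack C, compute g(0), g(1), … with moves {3, 5, 7}:
g(0) = mex{} = 0
g(1) = mex{} = 0
g(2) = mex{} = 0
g(3) = mex{0} = 1
g(4) = mex{0} = 1
g(5) = mex{0} = 1
g(6) = mex{0,1} = 2
g(7) = mex{0,1} = 2
g(8) = mex{0,1} = 2
g(9) = mex{0,1,2} = 3
g(10) = mex{1,2} = 0
g(11) = mex{1,2} = 0
So g(11) = 0.
By the Sprague-Grundy theorem, the Grundy value of a sum of independent games is the XOR of the component values.
Combined value = 10 ⊕ 3 ⊕ 0 = 9.

9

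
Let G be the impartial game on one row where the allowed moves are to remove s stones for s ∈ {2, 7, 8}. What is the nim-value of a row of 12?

Build the Grundy sequence with g(k) = mex{g(k−s) : s ∈ {2, 7, 8}, s ≤ k}:
k:     0  1  2  3  4  5  6  7  8  9 10 11 12
g(k):  0  0  1  1  0  0  1  1  2  2  0  3  1
So g(12) = 1.

1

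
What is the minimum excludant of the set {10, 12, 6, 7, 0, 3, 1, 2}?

The values 0, 1, 2, 3 are all present; 4 is the first non-negative integer missing from the set.

4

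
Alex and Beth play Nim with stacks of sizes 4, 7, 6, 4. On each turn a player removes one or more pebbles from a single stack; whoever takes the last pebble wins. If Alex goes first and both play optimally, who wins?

Alex wins

Nim-sum: 4 XOR 7 XOR 6 XOR 4 = 1.
The nim-sum is 1 ≠ 0, so this is an N-position: the player to move can win; Alex has a winning move.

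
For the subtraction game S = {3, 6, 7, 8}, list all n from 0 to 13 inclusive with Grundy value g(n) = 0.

0, 1, 2, 11, 12, 13

Grundy values for subtraction set {3, 6, 7, 8}:
k:     0  1  2  3  4  5  6  7  8  9 10 11 12 13
g(k):  0  0  0  1  1  1  2  2  2  3  3  0  0  0
The P-positions (g = 0) in 0..13 are 0, 1, 2, 11, 12, 13.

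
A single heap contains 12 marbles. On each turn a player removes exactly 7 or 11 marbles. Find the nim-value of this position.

Compute g(0), g(1), … for moves {7, 11}:
k:     0  1  2  3  4  5  6  7  8  9 10 11 12
g(k):  0  0  0  0  0  0  0  1  1  1  1  1  1
So g(12) = 1.

1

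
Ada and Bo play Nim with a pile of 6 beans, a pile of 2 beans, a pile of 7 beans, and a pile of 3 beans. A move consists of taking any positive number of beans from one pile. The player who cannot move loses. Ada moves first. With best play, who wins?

Bo wins

Compute the nim-sum pairwise:
6 ⊕ 2 = 4
4 ⊕ 7 = 3
3 ⊕ 3 = 0
The nim-sum is 0, so this is a P-position: the player to move is in a losing position under optimal play; Ada is about to move from it and so loses — Bo wins.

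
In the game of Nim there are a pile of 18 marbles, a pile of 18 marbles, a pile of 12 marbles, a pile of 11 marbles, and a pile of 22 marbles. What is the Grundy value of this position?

Compute the nim-sum pairwise:
18 ^ 18 = 0
0 ^ 12 = 12
12 ^ 11 = 7
7 ^ 22 = 17

17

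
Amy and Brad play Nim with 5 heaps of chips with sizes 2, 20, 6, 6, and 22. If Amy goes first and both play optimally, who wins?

Brad wins

Nim-sum: 2 XOR 20 XOR 6 XOR 6 XOR 22 = 0.
The nim-sum is 0, so this is a P-position: the player to move is in a losing position under optimal play; Amy is about to move from it and so loses — Brad wins.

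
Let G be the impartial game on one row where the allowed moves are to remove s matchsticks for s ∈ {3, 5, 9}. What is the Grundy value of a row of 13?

2

Grundy values for subtraction set {3, 5, 9}:
k:     0  1  2  3  4  5  6  7  8  9 10 11 12 13
g(k):  0  0  0  1  1  1  2  2  0  3  3  1  0  2
So g(13) = 2.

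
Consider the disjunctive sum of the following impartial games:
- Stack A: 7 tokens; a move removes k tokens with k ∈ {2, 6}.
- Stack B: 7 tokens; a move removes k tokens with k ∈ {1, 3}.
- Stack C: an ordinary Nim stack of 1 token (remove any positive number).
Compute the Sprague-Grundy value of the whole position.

For stack A, compute g(0), g(1), … with moves {2, 6}:
k:     0  1  2  3  4  5  6  7
g(k):  0  0  1  1  0  0  1  1
So g(7) = 1.
Build the Grundy sequence for stack B with g(k) = mex{g(k−s) : s ∈ {1, 3}, s ≤ k}:
k:     0  1  2  3  4  5  6  7
g(k):  0  1  0  1  0  1  0  1
So g(7) = 1.
Stack C is a plain Nim stack of size 1, so its Grundy value is 1.
The value of a disjunctive sum is the nim-sum of the parts.
Combined value = 1 ⊕ 1 ⊕ 1 = 1.

1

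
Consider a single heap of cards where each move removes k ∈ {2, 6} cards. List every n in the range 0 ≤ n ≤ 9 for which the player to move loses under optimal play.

Grundy values for subtraction set {2, 6}:
g(0) = mex{} = 0
g(1) = mex{} = 0
g(2) = mex{0} = 1
g(3) = mex{0} = 1
g(4) = mex{1} = 0
g(5) = mex{1} = 0
g(6) = mex{0} = 1
g(7) = mex{0} = 1
g(8) = mex{1} = 0
g(9) = mex{1} = 0
The P-positions (g = 0) in 0..9 are 0, 1, 4, 5, 8, 9.

0, 1, 4, 5, 8, 9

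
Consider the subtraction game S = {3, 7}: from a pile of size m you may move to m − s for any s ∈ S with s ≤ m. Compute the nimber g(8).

2

Grundy values for subtraction set {3, 7}:
k:     0  1  2  3  4  5  6  7  8
g(k):  0  0  0  1  1  1  0  2  2
So g(8) = 2.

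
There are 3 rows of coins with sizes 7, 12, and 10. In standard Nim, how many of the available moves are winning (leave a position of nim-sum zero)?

1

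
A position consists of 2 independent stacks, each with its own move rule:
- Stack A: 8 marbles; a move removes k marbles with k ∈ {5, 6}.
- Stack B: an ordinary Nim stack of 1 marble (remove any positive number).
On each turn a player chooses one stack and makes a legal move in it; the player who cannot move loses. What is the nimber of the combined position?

For stack A, compute g(0), g(1), … with moves {5, 6}:
g(0) = mex{} = 0
g(1) = mex{} = 0
g(2) = mex{} = 0
g(3) = mex{} = 0
g(4) = mex{} = 0
g(5) = mex{0} = 1
g(6) = mex{0} = 1
g(7) = mex{0} = 1
g(8) = mex{0} = 1
So g(8) = 1.
Stack B is a plain Nim stack of size 1, so its Grundy value is 1.
The value of a disjunctive sum is the nim-sum of the parts.
Combined value = 1 XOR 1 = 0.

0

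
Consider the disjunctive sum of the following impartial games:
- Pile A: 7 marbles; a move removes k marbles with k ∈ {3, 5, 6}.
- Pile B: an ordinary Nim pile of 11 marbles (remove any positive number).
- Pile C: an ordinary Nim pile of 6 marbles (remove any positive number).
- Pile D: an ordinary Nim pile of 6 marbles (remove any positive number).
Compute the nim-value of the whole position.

For pile A, compute g(0), g(1), … with moves {3, 5, 6}:
g(0) = mex{} = 0
g(1) = mex{} = 0
g(2) = mex{} = 0
g(3) = mex{0} = 1
g(4) = mex{0} = 1
g(5) = mex{0} = 1
g(6) = mex{0,1} = 2
g(7) = mex{0,1} = 2
So g(7) = 2.
Pile B is a plain Nim pile of size 11, so its Grundy value is 11.
Pile C is a plain Nim pile of size 6, so its Grundy value is 6.
Pile D is a plain Nim pile of size 6, so its Grundy value is 6.
By the Sprague-Grundy theorem, the Grundy value of a sum of independent games is the XOR of the component values.
Combined value = 2 ⊕ 11 ⊕ 6 ⊕ 6 = 9.

9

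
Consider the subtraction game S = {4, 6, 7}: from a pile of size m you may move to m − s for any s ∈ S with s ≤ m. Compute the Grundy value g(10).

Grundy values for subtraction set {4, 6, 7}:
k:     0  1  2  3  4  5  6  7  8  9 10
g(k):  0  0  0  0  1  1  1  1  2  2  2
So g(10) = 2.

2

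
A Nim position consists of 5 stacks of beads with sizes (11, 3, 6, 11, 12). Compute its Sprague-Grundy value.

9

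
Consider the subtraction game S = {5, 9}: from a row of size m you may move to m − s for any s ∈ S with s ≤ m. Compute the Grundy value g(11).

2

Compute g(0), g(1), … for moves {5, 9}:
k:     0  1  2  3  4  5  6  7  8  9 10 11
g(k):  0  0  0  0  0  1  1  1  1  1  2  2
So g(11) = 2.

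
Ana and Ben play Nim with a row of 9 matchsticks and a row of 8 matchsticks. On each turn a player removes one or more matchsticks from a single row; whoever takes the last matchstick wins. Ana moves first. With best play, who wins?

Ana wins

Write each in binary and XOR column by column:
  1001  (9)
  1000  (8)
  ----
  0001  (1)
The nim-sum is 1 ≠ 0, so this is an N-position: the player to move can win; Ana has a winning move.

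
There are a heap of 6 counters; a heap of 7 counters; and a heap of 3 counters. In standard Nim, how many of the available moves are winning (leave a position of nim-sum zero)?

3

Nim-sum: 6 ⊕ 7 ⊕ 3 = 2.
The overall nim-sum is X = 2. A heap of size p has a winning move iff p XOR X < p (reduce it to p XOR X).
  6: 6 XOR 2 = 4 < 6 — winning move (to 4).
  7: 7 XOR 2 = 5 < 7 — winning move (to 5).
  3: 3 XOR 2 = 1 < 3 — winning move (to 1).
That gives 3 winning moves.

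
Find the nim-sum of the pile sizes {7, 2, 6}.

3

In binary:
  111  (7)
  010  (2)
  110  (6)
  ---
  011  (3)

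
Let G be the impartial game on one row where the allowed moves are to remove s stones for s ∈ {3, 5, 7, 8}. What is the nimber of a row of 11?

0

Grundy values for subtraction set {3, 5, 7, 8}:
k:     0  1  2  3  4  5  6  7  8  9 10 11
g(k):  0  0  0  1  1  1  2  2  2  3  3  0
So g(11) = 0.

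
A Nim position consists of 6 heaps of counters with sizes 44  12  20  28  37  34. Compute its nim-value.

47

Nim-sum: 44 ^ 12 ^ 20 ^ 28 ^ 37 ^ 34 = 47.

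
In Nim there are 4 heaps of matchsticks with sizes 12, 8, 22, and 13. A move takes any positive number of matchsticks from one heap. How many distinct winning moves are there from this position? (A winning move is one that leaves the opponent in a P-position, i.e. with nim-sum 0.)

In binary:
  01100  (12)
  01000  (8)
  10110  (22)
  01101  (13)
  -----
  11111  (31)
The overall nim-sum is X = 31. A heap of size p has a winning move iff p XOR X < p (reduce it to p XOR X).
  12: 12 XOR 31 = 19 ≥ 12 — no move.
  8: 8 XOR 31 = 23 ≥ 8 — no move.
  22: 22 XOR 31 = 9 < 22 — winning move (to 9).
  13: 13 XOR 31 = 18 ≥ 13 — no move.
That gives 1 winning move.

1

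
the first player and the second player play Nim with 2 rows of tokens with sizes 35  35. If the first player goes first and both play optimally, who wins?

Compute the nim-sum pairwise:
35 XOR 35 = 0
The nim-sum is 0, so this is a P-position: the player to move is in a losing position under optimal play; the first player is about to move from it and so loses — the second player wins.

the second player wins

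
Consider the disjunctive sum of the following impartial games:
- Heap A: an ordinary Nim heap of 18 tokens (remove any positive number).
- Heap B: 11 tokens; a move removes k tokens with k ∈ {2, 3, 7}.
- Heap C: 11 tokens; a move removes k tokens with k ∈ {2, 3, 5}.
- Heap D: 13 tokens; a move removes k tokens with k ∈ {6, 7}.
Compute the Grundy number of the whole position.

16

Heap A is a plain Nim heap of size 18, so its Grundy value is 18.
Grundy values for heap B (subtraction set {2, 3, 7}):
k:     0  1  2  3  4  5  6  7  8  9 10 11
g(k):  0  0  1  1  2  0  0  1  1  2  0  0
So g(11) = 0.
For heap C, compute g(0), g(1), … with moves {2, 3, 5}:
k:     0  1  2  3  4  5  6  7  8  9 10 11
g(k):  0  0  1  1  2  2  3  0  0  1  1  2
So g(11) = 2.
Build the Grundy sequence for heap D with g(k) = mex{g(k−s) : s ∈ {6, 7}, s ≤ k}:
k:     0  1  2  3  4  5  6  7  8  9 10 11 12 13
g(k):  0  0  0  0  0  0  1  1  1  1  1  1  2  0
So g(13) = 0.
By the Sprague-Grundy theorem, the Grundy value of a sum of independent games is the XOR of the component values.
Combined value = 18 ⊕ 0 ⊕ 2 ⊕ 0 = 16.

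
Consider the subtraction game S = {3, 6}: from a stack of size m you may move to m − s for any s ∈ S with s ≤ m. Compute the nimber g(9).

Compute g(0), g(1), … for moves {3, 6}:
k:     0  1  2  3  4  5  6  7  8  9
g(k):  0  0  0  1  1  1  2  2  2  0
So g(9) = 0.

0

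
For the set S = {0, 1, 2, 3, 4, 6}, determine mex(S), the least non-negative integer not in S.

5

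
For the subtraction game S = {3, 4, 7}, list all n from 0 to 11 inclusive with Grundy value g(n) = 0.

0, 1, 2, 10, 11

Compute g(0), g(1), … for moves {3, 4, 7}:
g(0) = mex{} = 0
g(1) = mex{} = 0
g(2) = mex{} = 0
g(3) = mex{0} = 1
g(4) = mex{0} = 1
g(5) = mex{0} = 1
g(6) = mex{0,1} = 2
g(7) = mex{0,1} = 2
g(8) = mex{0,1} = 2
g(9) = mex{0,1,2} = 3
g(10) = mex{1,2} = 0
g(11) = mex{1,2} = 0
The P-positions (g = 0) in 0..11 are 0, 1, 2, 10, 11.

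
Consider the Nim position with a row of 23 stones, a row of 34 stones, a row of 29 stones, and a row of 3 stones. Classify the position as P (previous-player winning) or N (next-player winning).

Compute the nim-sum pairwise:
23 ⊕ 34 = 53
53 ⊕ 29 = 40
40 ⊕ 3 = 43
The nim-sum is 43 ≠ 0, so this is an N-position: the player to move can win.

N-position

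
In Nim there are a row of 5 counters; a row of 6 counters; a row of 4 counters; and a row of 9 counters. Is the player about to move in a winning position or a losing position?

Nim-sum: 5 XOR 6 XOR 4 XOR 9 = 14.
The nim-sum is 14 ≠ 0, so this is an N-position: the player to move can win.

Winning position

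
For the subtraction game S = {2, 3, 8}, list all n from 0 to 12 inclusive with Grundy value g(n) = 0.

0, 1, 5, 6, 10, 11

Grundy values for subtraction set {2, 3, 8}:
g(0) = mex{} = 0
g(1) = mex{} = 0
g(2) = mex{0} = 1
g(3) = mex{0} = 1
g(4) = mex{0,1} = 2
g(5) = mex{1} = 0
g(6) = mex{1,2} = 0
g(7) = mex{0,2} = 1
g(8) = mex{0} = 1
g(9) = mex{0,1} = 2
g(10) = mex{1} = 0
g(11) = mex{1,2} = 0
g(12) = mex{0,2} = 1
The P-positions (g = 0) in 0..12 are 0, 1, 5, 6, 10, 11.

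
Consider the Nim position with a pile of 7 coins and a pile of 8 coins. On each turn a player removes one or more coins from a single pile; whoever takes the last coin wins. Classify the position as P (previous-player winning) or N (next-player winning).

N-position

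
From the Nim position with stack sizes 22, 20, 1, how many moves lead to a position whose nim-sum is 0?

Nim-sum: 22 ⊕ 20 ⊕ 1 = 3.
The overall nim-sum is X = 3. A stack of size p has a winning move iff p XOR X < p (reduce it to p XOR X).
  22: 22 XOR 3 = 21 < 22 — winning move (to 21).
  20: 20 XOR 3 = 23 ≥ 20 — no move.
  1: 1 XOR 3 = 2 ≥ 1 — no move.
That gives 1 winning move.

1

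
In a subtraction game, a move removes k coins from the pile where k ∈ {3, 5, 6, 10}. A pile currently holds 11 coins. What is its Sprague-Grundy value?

3

Build the Grundy sequence with g(k) = mex{g(k−s) : s ∈ {3, 5, 6, 10}, s ≤ k}:
k:     0  1  2  3  4  5  6  7  8  9 10 11
g(k):  0  0  0  1  1  1  2  2  2  0  3  3
So g(11) = 3.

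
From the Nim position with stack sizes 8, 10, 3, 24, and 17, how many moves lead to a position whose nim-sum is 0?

3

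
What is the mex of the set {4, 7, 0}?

1

0 is in the set but 1 is not, so the mex is 1.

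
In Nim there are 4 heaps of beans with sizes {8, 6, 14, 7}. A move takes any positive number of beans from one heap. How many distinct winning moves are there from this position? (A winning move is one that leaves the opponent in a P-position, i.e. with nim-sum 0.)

3

Nim-sum: 8 ⊕ 6 ⊕ 14 ⊕ 7 = 7.
The overall nim-sum is X = 7. A heap of size p has a winning move iff p XOR X < p (reduce it to p XOR X).
  8: 8 XOR 7 = 15 ≥ 8 — no move.
  6: 6 XOR 7 = 1 < 6 — winning move (to 1).
  14: 14 XOR 7 = 9 < 14 — winning move (to 9).
  7: 7 XOR 7 = 0 < 7 — winning move (to 0).
That gives 3 winning moves.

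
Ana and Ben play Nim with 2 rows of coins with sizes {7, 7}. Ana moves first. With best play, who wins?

Ben wins

Nim-sum: 7 ^ 7 = 0.
The nim-sum is 0, so this is a P-position: the player to move is in a losing position under optimal play; Ana is about to move from it and so loses — Ben wins.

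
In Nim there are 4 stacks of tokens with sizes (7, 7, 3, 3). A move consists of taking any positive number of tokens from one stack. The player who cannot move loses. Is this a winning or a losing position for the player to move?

Compute the nim-sum pairwise:
7 ^ 7 = 0
0 ^ 3 = 3
3 ^ 3 = 0
The nim-sum is 0, so this is a P-position: the player to move is in a losing position under optimal play.

Losing position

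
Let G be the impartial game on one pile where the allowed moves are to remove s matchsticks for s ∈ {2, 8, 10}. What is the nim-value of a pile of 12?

Compute g(0), g(1), … for moves {2, 8, 10}:
g(0) = mex{} = 0
g(1) = mex{} = 0
g(2) = mex{0} = 1
g(3) = mex{0} = 1
g(4) = mex{1} = 0
g(5) = mex{1} = 0
g(6) = mex{0} = 1
g(7) = mex{0} = 1
g(8) = mex{0,1} = 2
g(9) = mex{0,1} = 2
g(10) = mex{0,1,2} = 3
g(11) = mex{0,1,2} = 3
g(12) = mex{0,1,3} = 2
So g(12) = 2.

2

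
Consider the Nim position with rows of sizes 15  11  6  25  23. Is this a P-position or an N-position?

N-position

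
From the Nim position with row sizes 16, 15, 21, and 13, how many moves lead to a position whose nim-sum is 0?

Write each in binary and XOR column by column:
  10000  (16)
  01111  (15)
  10101  (21)
  01101  (13)
  -----
  00111  (7)
The overall nim-sum is X = 7. A row of size p has a winning move iff p XOR X < p (reduce it to p XOR X).
  16: 16 XOR 7 = 23 ≥ 16 — no move.
  15: 15 XOR 7 = 8 < 15 — winning move (to 8).
  21: 21 XOR 7 = 18 < 21 — winning move (to 18).
  13: 13 XOR 7 = 10 < 13 — winning move (to 10).
That gives 3 winning moves.

3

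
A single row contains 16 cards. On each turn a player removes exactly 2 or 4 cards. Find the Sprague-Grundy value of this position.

Compute g(0), g(1), … for moves {2, 4}:
k:     0  1  2  3  4  5  6  7  8  9 10 11 12 13 14 15 16
g(k):  0  0  1  1  2  2  0  0  1  1  2  2  0  0  1  1  2
So g(16) = 2.

2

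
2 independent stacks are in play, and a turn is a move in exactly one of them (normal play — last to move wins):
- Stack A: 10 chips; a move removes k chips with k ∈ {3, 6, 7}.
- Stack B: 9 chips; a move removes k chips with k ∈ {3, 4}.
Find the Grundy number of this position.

0

Build the Grundy sequence for stack A with g(k) = mex{g(k−s) : s ∈ {3, 6, 7}, s ≤ k}:
k:     0  1  2  3  4  5  6  7  8  9 10
g(k):  0  0  0  1  1  1  2  2  2  3  0
So g(10) = 0.
Build the Grundy sequence for stack B with g(k) = mex{g(k−s) : s ∈ {3, 4}, s ≤ k}:
k:     0  1  2  3  4  5  6  7  8  9
g(k):  0  0  0  1  1  1  2  0  0  0
So g(9) = 0.
By the Sprague-Grundy theorem, the Grundy value of a sum of independent games is the XOR of the component values.
Combined value = 0 ⊕ 0 = 0.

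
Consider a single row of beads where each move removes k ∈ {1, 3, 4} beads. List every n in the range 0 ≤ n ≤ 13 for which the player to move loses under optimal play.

0, 2, 7, 9

Grundy values for subtraction set {1, 3, 4}:
g(0) = mex{} = 0
g(1) = mex{0} = 1
g(2) = mex{1} = 0
g(3) = mex{0} = 1
g(4) = mex{0,1} = 2
g(5) = mex{0,1,2} = 3
g(6) = mex{0,1,3} = 2
g(7) = mex{1,2} = 0
g(8) = mex{0,2,3} = 1
g(9) = mex{1,2,3} = 0
g(10) = mex{0,2} = 1
g(11) = mex{0,1} = 2
g(12) = mex{0,1,2} = 3
g(13) = mex{0,1,3} = 2
The P-positions (g = 0) in 0..13 are 0, 2, 7, 9.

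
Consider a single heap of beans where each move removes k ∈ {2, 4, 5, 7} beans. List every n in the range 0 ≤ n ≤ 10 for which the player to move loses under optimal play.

Build the Grundy sequence with g(k) = mex{g(k−s) : s ∈ {2, 4, 5, 7}, s ≤ k}:
g(0) = mex{} = 0
g(1) = mex{} = 0
g(2) = mex{0} = 1
g(3) = mex{0} = 1
g(4) = mex{0,1} = 2
g(5) = mex{0,1} = 2
g(6) = mex{0,1,2} = 3
g(7) = mex{0,1,2} = 3
g(8) = mex{0,1,2,3} = 4
g(9) = mex{1,2,3} = 0
g(10) = mex{1,2,3,4} = 0
The P-positions (g = 0) in 0..10 are 0, 1, 9, 10.

0, 1, 9, 10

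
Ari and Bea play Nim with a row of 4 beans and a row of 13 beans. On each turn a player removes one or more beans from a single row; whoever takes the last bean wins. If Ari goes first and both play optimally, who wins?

Ari wins

In binary:
  0100  (4)
  1101  (13)
  ----
  1001  (9)
The nim-sum is 9 ≠ 0, so this is an N-position: the player to move can win; Ari has a winning move.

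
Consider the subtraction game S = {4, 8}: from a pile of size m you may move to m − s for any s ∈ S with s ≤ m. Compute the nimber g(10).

Compute g(0), g(1), … for moves {4, 8}:
k:     0  1  2  3  4  5  6  7  8  9 10
g(k):  0  0  0  0  1  1  1  1  2  2  2
So g(10) = 2.

2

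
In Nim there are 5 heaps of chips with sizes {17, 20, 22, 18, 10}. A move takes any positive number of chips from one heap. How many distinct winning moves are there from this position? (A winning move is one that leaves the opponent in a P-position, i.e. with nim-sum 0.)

1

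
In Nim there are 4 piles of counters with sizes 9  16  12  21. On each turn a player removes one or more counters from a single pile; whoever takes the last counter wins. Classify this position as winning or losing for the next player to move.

Losing position

Nim-sum: 9 ^ 16 ^ 12 ^ 21 = 0.
The nim-sum is 0, so this is a P-position: the player to move is in a losing position under optimal play.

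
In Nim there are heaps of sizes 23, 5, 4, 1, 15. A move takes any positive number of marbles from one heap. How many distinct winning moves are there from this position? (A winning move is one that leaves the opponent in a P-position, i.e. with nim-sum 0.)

1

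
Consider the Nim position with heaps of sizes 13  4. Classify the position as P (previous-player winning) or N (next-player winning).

N-position

Bitwise XOR of the heap sizes:
  1101  (13)
  0100  (4)
  ----
  1001  (9)
The nim-sum is 9 ≠ 0, so this is an N-position: the player to move can win.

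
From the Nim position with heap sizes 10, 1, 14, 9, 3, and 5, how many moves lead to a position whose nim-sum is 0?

3

Compute the nim-sum pairwise:
10 XOR 1 = 11
11 XOR 14 = 5
5 XOR 9 = 12
12 XOR 3 = 15
15 XOR 5 = 10
The overall nim-sum is X = 10. A heap of size p has a winning move iff p XOR X < p (reduce it to p XOR X).
  10: 10 XOR 10 = 0 < 10 — winning move (to 0).
  1: 1 XOR 10 = 11 ≥ 1 — no move.
  14: 14 XOR 10 = 4 < 14 — winning move (to 4).
  9: 9 XOR 10 = 3 < 9 — winning move (to 3).
  3: 3 XOR 10 = 9 ≥ 3 — no move.
  5: 5 XOR 10 = 15 ≥ 5 — no move.
That gives 3 winning moves.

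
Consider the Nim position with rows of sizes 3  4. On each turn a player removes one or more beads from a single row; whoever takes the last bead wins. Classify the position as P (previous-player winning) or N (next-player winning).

N-position

Compute the nim-sum pairwise:
3 XOR 4 = 7
The nim-sum is 7 ≠ 0, so this is an N-position: the player to move can win.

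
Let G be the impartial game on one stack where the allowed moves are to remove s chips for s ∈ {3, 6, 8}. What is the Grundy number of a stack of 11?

Compute g(0), g(1), … for moves {3, 6, 8}:
k:     0  1  2  3  4  5  6  7  8  9 10 11
g(k):  0  0  0  1  1  1  2  2  2  3  3  0
So g(11) = 0.

0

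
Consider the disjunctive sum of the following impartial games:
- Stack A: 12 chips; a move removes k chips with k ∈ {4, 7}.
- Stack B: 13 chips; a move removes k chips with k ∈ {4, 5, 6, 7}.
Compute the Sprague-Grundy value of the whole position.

0

Grundy values for stack A (subtraction set {4, 7}):
g(0) = mex{} = 0
g(1) = mex{} = 0
g(2) = mex{} = 0
g(3) = mex{} = 0
g(4) = mex{0} = 1
g(5) = mex{0} = 1
g(6) = mex{0} = 1
g(7) = mex{0} = 1
g(8) = mex{0,1} = 2
g(9) = mex{0,1} = 2
g(10) = mex{0,1} = 2
g(11) = mex{1} = 0
g(12) = mex{1,2} = 0
So g(12) = 0.
Build the Grundy sequence for stack B with g(k) = mex{g(k−s) : s ∈ {4, 5, 6, 7}, s ≤ k}:
g(0) = mex{} = 0
g(1) = mex{} = 0
g(2) = mex{} = 0
g(3) = mex{} = 0
g(4) = mex{0} = 1
g(5) = mex{0} = 1
g(6) = mex{0} = 1
g(7) = mex{0} = 1
g(8) = mex{0,1} = 2
g(9) = mex{0,1} = 2
g(10) = mex{0,1} = 2
g(11) = mex{1} = 0
g(12) = mex{1,2} = 0
g(13) = mex{1,2} = 0
So g(13) = 0.
The value of a disjunctive sum is the nim-sum of the parts.
Combined value = 0 ⊕ 0 = 0.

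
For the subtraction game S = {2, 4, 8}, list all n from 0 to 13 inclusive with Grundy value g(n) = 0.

0, 1, 6, 7, 12, 13

Build the Grundy sequence with g(k) = mex{g(k−s) : s ∈ {2, 4, 8}, s ≤ k}:
g(0) = mex{} = 0
g(1) = mex{} = 0
g(2) = mex{0} = 1
g(3) = mex{0} = 1
g(4) = mex{0,1} = 2
g(5) = mex{0,1} = 2
g(6) = mex{1,2} = 0
g(7) = mex{1,2} = 0
g(8) = mex{0,2} = 1
g(9) = mex{0,2} = 1
g(10) = mex{0,1} = 2
g(11) = mex{0,1} = 2
g(12) = mex{1,2} = 0
g(13) = mex{1,2} = 0
The P-positions (g = 0) in 0..13 are 0, 1, 6, 7, 12, 13.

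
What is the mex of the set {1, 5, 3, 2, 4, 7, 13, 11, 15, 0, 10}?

6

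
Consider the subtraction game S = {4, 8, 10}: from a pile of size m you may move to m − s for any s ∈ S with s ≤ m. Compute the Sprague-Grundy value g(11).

Build the Grundy sequence with g(k) = mex{g(k−s) : s ∈ {4, 8, 10}, s ≤ k}:
g(0) = mex{} = 0
g(1) = mex{} = 0
g(2) = mex{} = 0
g(3) = mex{} = 0
g(4) = mex{0} = 1
g(5) = mex{0} = 1
g(6) = mex{0} = 1
g(7) = mex{0} = 1
g(8) = mex{0,1} = 2
g(9) = mex{0,1} = 2
g(10) = mex{0,1} = 2
g(11) = mex{0,1} = 2
So g(11) = 2.

2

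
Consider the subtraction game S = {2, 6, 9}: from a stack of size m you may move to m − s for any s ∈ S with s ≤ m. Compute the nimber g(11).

3

Build the Grundy sequence with g(k) = mex{g(k−s) : s ∈ {2, 6, 9}, s ≤ k}:
g(0) = mex{} = 0
g(1) = mex{} = 0
g(2) = mex{0} = 1
g(3) = mex{0} = 1
g(4) = mex{1} = 0
g(5) = mex{1} = 0
g(6) = mex{0} = 1
g(7) = mex{0} = 1
g(8) = mex{1} = 0
g(9) = mex{0,1} = 2
g(10) = mex{0} = 1
g(11) = mex{0,1,2} = 3
So g(11) = 3.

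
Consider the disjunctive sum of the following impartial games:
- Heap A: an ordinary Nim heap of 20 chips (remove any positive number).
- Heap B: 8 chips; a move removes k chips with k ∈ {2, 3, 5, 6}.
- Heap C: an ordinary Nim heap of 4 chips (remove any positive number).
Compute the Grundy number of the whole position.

Heap A is a plain Nim heap of size 20, so its Grundy value is 20.
Build the Grundy sequence for heap B with g(k) = mex{g(k−s) : s ∈ {2, 3, 5, 6}, s ≤ k}:
k:     0  1  2  3  4  5  6  7  8
g(k):  0  0  1  1  2  2  3  3  0
So g(8) = 0.
Heap C is a plain Nim heap of size 4, so its Grundy value is 4.
By the Sprague-Grundy theorem, the Grundy value of a sum of independent games is the XOR of the component values.
Combined value = 20 XOR 0 XOR 4 = 16.

16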